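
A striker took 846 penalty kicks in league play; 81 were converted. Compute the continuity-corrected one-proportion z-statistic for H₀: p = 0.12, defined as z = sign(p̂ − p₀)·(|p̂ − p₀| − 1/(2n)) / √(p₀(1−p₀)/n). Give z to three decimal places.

z = -2.118

With x = 81 successes in n = 846, p̂ = 0.09574. p̂ − p₀ = -0.024255.
1/(2n) = 0.000591.
Corrected numerator: |-0.024255| − 0.000591 = 0.023664.
SE₀ = √(0.12·0.88/846) = 0.011172.
z = −0.023664/0.011172 = -2.118.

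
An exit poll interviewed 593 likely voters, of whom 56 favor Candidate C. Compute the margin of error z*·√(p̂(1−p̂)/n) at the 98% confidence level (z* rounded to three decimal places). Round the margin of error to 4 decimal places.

Sample proportion p̂ = 56/593 = 0.09444.
SE(p̂) = √(0.09444·0.90556/593) = 0.012009.
The 98% critical value is z* = 2.326.
ME = 2.326·0.012009 = 0.0279.

ME = 0.0279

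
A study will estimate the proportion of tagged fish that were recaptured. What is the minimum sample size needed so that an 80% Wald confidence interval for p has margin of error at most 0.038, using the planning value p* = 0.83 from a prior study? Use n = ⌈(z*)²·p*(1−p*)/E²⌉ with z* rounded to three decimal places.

The 80% critical value is z* = 1.282.
p*(1−p*) = 0.1411.
Required n before rounding: 1.643524 × 0.1411 / 0.038² = 160.596.
Rounding up, n = 161.

n = 161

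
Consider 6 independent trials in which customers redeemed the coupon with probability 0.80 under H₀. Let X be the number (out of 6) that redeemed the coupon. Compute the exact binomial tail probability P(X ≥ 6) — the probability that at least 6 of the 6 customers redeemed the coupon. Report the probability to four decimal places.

P = 0.2621

X ~ Binomial(n=6, p=0.80).
P(X ≥ 6) = C(6,6)·0.80^6·0.20^0.
= 0.262144 = 0.2621.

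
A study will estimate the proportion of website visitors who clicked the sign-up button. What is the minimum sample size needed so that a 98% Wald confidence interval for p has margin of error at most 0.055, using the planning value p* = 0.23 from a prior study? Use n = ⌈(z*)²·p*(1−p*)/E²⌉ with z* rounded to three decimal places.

For 98% confidence, z* = 2.326.
p*(1−p*) = 0.1771.
Required n before rounding: 5.410276 × 0.1771 / 0.055² = 316.747.
⌈316.747⌉ = 317.

n = 317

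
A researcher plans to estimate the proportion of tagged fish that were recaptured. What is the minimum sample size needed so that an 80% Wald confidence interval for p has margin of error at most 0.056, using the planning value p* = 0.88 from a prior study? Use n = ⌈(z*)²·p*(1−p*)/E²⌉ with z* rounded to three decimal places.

n = 56

z* = 1.282 at the 80% level.
p*(1−p*) = 0.1056.
Required n before rounding: 1.643524 × 0.1056 / 0.056² = 55.343.
⌈55.343⌉ = 56.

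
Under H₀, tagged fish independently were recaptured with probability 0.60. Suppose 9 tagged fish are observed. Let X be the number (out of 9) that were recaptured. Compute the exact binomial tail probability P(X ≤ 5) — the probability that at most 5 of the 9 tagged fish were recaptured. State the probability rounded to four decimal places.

P = 0.5174

X is binomial with n = 9 and p = 0.60.
P(X ≤ 5) = Σ_{j=0}^{5} C(9,j)·0.60^j·0.40^{9−j}.
= 0.000262 + 0.003539 + 0.021234 + 0.074318 + 0.167215 + 0.250823 = 0.5174.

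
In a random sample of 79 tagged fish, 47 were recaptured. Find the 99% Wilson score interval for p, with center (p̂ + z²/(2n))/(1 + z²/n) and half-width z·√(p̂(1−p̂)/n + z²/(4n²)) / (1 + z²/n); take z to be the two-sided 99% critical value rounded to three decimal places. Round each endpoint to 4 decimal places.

Here p̂ = 47/79 = 0.59494 and z = 2.576 (z² = 6.635776).
1 + z²/n = 1.083997.
Center = (0.59494 + 0.041999)/1.083997 = 0.58758.
Radicand: p̂(1−p̂)/n + z²/(4n²) = 0.003050469 + 0.000265814 = 0.003316283.
Half-width = z·√(radicand)/denom = 2.576·0.057587/1.083997 = 0.13685.
Interval: 0.58758 ± 0.13685 → (0.4507, 0.7244).

(0.4507, 0.7244)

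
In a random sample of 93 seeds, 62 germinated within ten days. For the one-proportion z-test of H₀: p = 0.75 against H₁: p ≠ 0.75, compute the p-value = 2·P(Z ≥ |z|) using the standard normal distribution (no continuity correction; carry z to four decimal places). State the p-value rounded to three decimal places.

The sample proportion is 62/93 = 0.66667.
SE₀ = √(0.75·0.25/93) = 0.044901.
z = (p̂ − p₀)/SE = (62/93 − 0.75)/0.044901 ≈ -1.8559.
From the standard normal, 2·P(Z ≥ |z|) = 0.063.

p-value = 0.063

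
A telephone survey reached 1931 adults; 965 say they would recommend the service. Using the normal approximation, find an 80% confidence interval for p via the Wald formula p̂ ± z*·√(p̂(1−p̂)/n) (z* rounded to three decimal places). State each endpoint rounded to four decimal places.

p̂ = 965/1931 = 0.49974.
SE(p̂) = √(0.49974·0.50026/1931) = 0.011378.
z* = 1.282 at the 80% level.
Margin = 1.282·0.011378 = 0.01459.
So the interval runs from 0.4852 to 0.5143.

(0.4852, 0.5143)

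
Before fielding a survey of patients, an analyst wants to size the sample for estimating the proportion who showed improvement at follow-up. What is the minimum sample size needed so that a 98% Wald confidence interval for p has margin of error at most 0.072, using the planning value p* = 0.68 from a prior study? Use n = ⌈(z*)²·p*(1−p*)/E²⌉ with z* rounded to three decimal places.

The 98% critical value is z* = 2.326.
p*(1−p*) = 0.68·0.32 = 0.2176.
(z*)²·p*(1−p*)/E² = 5.410276·0.2176/0.005184 = 227.098.
⌈227.098⌉ = 228.

n = 228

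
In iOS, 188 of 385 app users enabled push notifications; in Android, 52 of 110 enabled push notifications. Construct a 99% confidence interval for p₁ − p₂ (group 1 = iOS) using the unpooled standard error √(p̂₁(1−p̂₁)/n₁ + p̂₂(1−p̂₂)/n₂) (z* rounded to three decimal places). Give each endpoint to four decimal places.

(-0.1235, 0.1547)

p̂₁ = 0.48831, p̂₂ = 0.47273, so the observed difference is 0.01558.
Unpooled SE = √(p̂₁(1−p̂₁)/n₁ + p̂₂(1−p̂₂)/n₂) = √(0.000648996 + 0.002265965) = 0.053990.
For 99% confidence, z* = 2.576. Margin = 2.576·0.053990 = 0.13908.
CI: 0.01558 ± 0.13908 = (-0.1235, 0.1547).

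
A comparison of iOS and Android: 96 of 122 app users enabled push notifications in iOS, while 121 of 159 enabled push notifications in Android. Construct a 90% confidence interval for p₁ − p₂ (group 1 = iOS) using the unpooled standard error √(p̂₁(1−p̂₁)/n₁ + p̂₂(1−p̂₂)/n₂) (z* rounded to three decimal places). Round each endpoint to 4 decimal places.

(-0.0567, 0.1084)

p̂₁ = 0.78689, p̂₂ = 0.76101, so the observed difference is 0.02588.
SE = √(0.001374564 + 0.001143872) = √0.002518436 = 0.050184.
z* = 1.645 at the 90% level. Margin = 1.645·0.050184 = 0.08255.
So the interval runs from -0.0567 to 0.1084.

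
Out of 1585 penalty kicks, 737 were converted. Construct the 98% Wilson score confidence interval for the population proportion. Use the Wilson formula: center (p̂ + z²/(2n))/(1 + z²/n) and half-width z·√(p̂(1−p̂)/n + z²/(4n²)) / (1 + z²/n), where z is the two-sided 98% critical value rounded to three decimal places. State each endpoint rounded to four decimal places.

p̂ = 737/1585 = 0.46498; z = 2.326, so z² = 5.410276.
1 + z²/n = 1.003413.
Adjusted center: (0.46498 + z²/(2n))/1.003413 = 0.46510.
Radicand: p̂(1−p̂)/n + z²/(4n²) = 0.000156955 + 0.000000538 = 0.000157493.
Half-width = 2.326·√0.000157493/1.003413 = 0.02909.
So the interval runs from 0.4360 to 0.4942.

(0.4360, 0.4942)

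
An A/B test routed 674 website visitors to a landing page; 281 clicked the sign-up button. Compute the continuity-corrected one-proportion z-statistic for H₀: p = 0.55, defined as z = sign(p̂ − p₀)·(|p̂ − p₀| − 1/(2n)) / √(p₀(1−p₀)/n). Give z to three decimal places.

Sample proportion p̂ = 281/674 = 0.41691. p̂ − p₀ = -0.133086.
Continuity correction 1/(2n) = 1/1348 = 0.000742.
Corrected numerator: |-0.133086| − 0.000742 = 0.132344.
Under H₀, SE = √(p₀(1−p₀)/n) = √(0.55·0.45/674) = √0.000367211 = 0.019163.
z = −0.132344/0.019163 = -6.906.

z = -6.906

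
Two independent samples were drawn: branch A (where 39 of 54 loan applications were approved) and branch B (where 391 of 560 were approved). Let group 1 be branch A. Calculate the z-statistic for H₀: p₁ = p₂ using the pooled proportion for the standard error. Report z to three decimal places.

z = 0.368

p̂₁ = 39/54 = 0.72222, p̂₂ = 391/560 = 0.69821.
Pooled p̂ = (39+391)/(54+560) = 430/614 = 0.70033.
SE = √[p̂(1−p̂)(1/n₁+1/n₂)] = √[0.70033·0.29967·(1/54+1/560)] ≈ 0.065278.
z = (p̂₁ − p̂₂)/SE = (0.72222 − 0.69821)/0.065278 = 0.02401/0.065278 = 0.368.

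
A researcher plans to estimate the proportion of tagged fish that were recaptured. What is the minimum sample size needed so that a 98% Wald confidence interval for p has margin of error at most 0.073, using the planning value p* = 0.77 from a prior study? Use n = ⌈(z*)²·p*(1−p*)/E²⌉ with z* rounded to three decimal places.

The 98% critical value is z* = 2.326.
p*(1−p*) = 0.1771.
(z*)²·p*(1−p*)/E² = 5.410276·0.1771/0.005329 = 179.801.
⌈179.801⌉ = 180.

n = 180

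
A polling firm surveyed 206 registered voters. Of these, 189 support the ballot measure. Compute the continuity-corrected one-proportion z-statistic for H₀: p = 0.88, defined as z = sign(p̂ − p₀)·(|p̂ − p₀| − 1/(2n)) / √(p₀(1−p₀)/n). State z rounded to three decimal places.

The sample proportion is 189/206 = 0.91748. p̂ − p₀ = 0.037476.
1/(2n) = 0.002427.
Corrected numerator: |0.037476| − 0.002427 = 0.035049.
Under H₀, SE = √(p₀(1−p₀)/n) = √(0.88·0.12/206) = √0.000512621 = 0.022641.
z = (+)0.035049/0.022641 = 1.548.

z = 1.548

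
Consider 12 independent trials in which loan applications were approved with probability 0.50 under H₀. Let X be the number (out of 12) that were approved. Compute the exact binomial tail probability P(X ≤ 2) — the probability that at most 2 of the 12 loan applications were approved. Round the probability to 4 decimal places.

X ~ Binomial(n=12, p=0.50).
P(X ≤ 2) = C(12,0)·0.50^0·0.50^12 + C(12,1)·0.50^1·0.50^11 + C(12,2)·0.50^2·0.50^10.
= 0.000244 + 0.002930 + 0.016113 = 0.0193.

P = 0.0193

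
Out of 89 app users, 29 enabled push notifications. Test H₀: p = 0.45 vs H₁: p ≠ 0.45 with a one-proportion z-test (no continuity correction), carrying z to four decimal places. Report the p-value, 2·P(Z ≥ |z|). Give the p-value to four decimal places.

p-value = 0.0186

Sample proportion p̂ = 29/89 = 0.32584.
Under H₀, SE = √(p₀(1−p₀)/n) = √(0.45·0.55/89) = √0.002780899 = 0.052734.
Test statistic (full precision, shown to 4 dp): z = (29/89 − 0.45)/SE₀ ≈ -2.3544.
From the standard normal, 2·P(Z ≥ |z|) = 0.0186.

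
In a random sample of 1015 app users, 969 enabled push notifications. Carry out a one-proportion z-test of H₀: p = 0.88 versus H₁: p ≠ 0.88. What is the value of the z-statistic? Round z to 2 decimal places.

z = 7.32

p̂ = 969/1015 = 0.95468.
SE₀ = √(0.88·0.12/1015) = 0.010200.
z = (0.95468 − 0.88)/0.010200 = 0.07468/0.010200 = 7.32.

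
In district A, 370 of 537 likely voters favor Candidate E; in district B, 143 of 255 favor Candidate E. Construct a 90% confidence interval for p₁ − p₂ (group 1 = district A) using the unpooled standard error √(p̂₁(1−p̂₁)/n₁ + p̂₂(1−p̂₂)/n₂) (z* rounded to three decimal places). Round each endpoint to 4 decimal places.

(0.0675, 0.1890)

p̂₁ = 0.68901, p̂₂ = 0.56078, so the observed difference is 0.12823.
SE = √(0.000399021 + 0.000965903) = √0.001364924 = 0.036945.
z* = 1.645 at the 90% level. Margin = 1.645·0.036945 = 0.06077.
CI: 0.12823 ± 0.06077 = (0.0675, 0.1890).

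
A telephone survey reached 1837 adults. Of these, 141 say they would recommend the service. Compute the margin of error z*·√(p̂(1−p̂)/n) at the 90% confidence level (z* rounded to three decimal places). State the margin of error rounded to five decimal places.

ME = 0.01022

p̂ = 141/1837 = 0.07676.
SE = √(p̂(1−p̂)/n) = √(0.070864/1837) = 0.006211.
z* = 1.645 at the 90% level.
ME = 1.645·0.006211 = 0.01022.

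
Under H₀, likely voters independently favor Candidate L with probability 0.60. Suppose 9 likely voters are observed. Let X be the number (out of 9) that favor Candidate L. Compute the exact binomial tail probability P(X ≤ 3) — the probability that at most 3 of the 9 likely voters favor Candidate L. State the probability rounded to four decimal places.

P = 0.0994

X is binomial with n = 9 and p = 0.60.
P(X ≤ 3) = C(9,0)·0.60^0·0.40^9 + C(9,1)·0.60^1·0.40^8 + C(9,2)·0.60^2·0.40^7 + C(9,3)·0.60^3·0.40^6.
= 0.000262 + 0.003539 + 0.021234 + 0.074318 = 0.0994.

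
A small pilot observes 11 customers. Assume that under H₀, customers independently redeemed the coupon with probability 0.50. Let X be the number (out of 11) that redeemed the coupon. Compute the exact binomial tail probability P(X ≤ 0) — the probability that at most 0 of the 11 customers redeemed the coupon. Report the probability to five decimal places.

X is binomial with n = 11 and p = 0.50.
P(X ≤ 0) = C(11,0)·0.50^0·0.50^11.
= 0.000488 = 0.00049.

P = 0.00049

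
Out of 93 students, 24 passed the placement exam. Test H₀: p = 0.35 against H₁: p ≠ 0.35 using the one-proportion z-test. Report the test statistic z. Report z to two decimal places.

z = -1.86

Sample proportion p̂ = 24/93 = 0.25806.
Null standard error: √(0.35·0.65/93) = √0.002446237 = 0.049459.
Test statistic: z = -0.09194/0.049459 = -1.86.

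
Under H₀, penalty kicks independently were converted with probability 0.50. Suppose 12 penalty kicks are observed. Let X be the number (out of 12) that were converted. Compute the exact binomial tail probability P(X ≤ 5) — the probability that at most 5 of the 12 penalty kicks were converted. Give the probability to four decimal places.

X ~ Binomial(n=12, p=0.50).
P(X ≤ 5) = Σ_{j=0}^{5} C(12,j)·0.50^j·0.50^{12−j}.
= 0.000244 + 0.002930 + 0.016113 + 0.053711 + 0.120850 + 0.193359 = 0.3872.

P = 0.3872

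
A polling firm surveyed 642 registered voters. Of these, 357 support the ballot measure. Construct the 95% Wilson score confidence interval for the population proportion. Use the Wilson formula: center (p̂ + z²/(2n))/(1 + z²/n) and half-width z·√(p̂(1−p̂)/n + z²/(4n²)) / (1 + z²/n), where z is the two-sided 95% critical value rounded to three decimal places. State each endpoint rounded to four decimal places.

(0.5174, 0.5941)

Here p̂ = 357/642 = 0.55607 and z = 1.960 (z² = 3.841600).
1 + z²/n = 1.005984.
Center = (0.55607 + 0.002992)/1.005984 = 0.55574.
Radicand: p̂(1−p̂)/n + z²/(4n²) = 0.000384510 + 0.000002330 = 0.000386840.
Half-width = 1.960·√0.000386840/1.005984 = 0.03832.
CI: 0.55574 ± 0.03832 = (0.5174, 0.5941).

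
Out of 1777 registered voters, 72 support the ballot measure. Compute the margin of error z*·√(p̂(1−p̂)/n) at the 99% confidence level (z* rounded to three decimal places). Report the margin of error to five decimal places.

ME = 0.01205

Sample proportion p̂ = 72/1777 = 0.04052.
Standard error of p̂: √(0.038876/1777) = √0.000021877 = 0.004677.
z* = 2.576 at the 99% level.
Margin of error = z*·SE = 2.576 × 0.004677 = 0.01205.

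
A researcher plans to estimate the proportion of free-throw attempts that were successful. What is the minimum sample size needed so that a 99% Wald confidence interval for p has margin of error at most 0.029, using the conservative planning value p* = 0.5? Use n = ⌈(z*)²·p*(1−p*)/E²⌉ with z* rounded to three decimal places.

n = 1973

z* = 2.576 at the 99% level.
p*(1−p*) = 0.50·0.50 = 0.2500.
(z*)²·p*(1−p*)/E² = 6.635776·0.2500/0.000841 = 1972.585.
⌈1972.585⌉ = 1973.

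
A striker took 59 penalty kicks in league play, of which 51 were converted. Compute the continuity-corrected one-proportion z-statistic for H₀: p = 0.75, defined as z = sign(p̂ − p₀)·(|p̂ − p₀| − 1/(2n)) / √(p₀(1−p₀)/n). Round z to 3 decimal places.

With x = 51 successes in n = 59, p̂ = 0.86441. p̂ − p₀ = 0.114407.
1/(2n) = 0.008475.
Corrected numerator: |0.114407| − 0.008475 = 0.105932.
SE₀ = √(0.75·0.25/59) = 0.056373.
z = (+)0.105932/0.056373 = 1.879.

z = 1.879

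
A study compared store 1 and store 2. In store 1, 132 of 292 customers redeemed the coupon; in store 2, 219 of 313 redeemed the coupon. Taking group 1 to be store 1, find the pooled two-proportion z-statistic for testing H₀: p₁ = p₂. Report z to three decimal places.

z = -6.167

p̂₁ = 132/292 = 0.45205, p̂₂ = 219/313 = 0.69968.
Pooling: p̂ = 351/605 = 0.58017.
Pooled SE = √[0.2435735·0.00661955] ≈ 0.040154.
z = (p̂₁ − p̂₂)/SE = (0.45205 − 0.69968)/0.040154 = -0.24763/0.040154 = -6.167.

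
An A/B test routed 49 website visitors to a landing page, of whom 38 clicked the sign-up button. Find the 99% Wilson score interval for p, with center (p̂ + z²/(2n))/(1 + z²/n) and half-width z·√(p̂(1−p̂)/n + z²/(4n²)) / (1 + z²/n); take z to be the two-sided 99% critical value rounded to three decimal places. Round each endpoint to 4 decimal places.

(0.5949, 0.8904)

p̂ = 38/49 = 0.77551; z = 2.576, so z² = 6.635776.
Denominator 1 + z²/n = 1 + 6.635776/49 = 1.135424.
Adjusted center: (0.77551 + z²/(2n))/1.135424 = 0.74265.
Radicand: p̂(1−p̂)/n + z²/(4n²) = 0.003552941 + 0.000690939 = 0.004243880.
Half-width = 2.576·√0.004243880/1.135424 = 0.14780.
Interval: 0.74265 ± 0.14780 → (0.5949, 0.8904).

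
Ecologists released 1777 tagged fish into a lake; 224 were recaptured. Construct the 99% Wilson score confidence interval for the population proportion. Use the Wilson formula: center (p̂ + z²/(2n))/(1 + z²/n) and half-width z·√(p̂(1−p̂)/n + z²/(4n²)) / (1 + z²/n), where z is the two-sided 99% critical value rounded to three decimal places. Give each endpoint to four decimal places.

Here p̂ = 224/1777 = 0.12606 and z = 2.576 (z² = 6.635776).
1 + z²/n = 1.003734.
Center = (0.12606 + 0.001867)/1.003734 = 0.12745.
Radicand: p̂(1−p̂)/n + z²/(4n²) = 0.000061995 + 0.000000525 = 0.000062520.
Half-width = z·√(radicand)/denom = 2.576·0.007907/1.003734 = 0.02029.
So the interval runs from 0.1072 to 0.1477.

(0.1072, 0.1477)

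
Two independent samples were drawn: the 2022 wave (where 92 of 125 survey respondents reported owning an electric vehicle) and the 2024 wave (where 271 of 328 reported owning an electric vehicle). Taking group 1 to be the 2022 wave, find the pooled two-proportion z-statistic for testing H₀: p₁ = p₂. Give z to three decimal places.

p̂₁ = 92/125 = 0.73600, p̂₂ = 271/328 = 0.82622.
Pooling: p̂ = 363/453 = 0.80132.
Pooled SE = √[0.1592035·0.01104878] ≈ 0.041940.
z = (p̂₁ − p̂₂)/SE = (0.73600 − 0.82622)/0.041940 = -0.09022/0.041940 = -2.151.

z = -2.151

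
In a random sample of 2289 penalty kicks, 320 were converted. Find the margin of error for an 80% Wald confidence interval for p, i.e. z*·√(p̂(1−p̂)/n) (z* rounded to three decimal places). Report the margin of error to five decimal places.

ME = 0.00929

p̂ = 320/2289 = 0.13980.
SE = √(p̂(1−p̂)/n) = √(0.120255/2289) = 0.007248.
For 80% confidence, z* = 1.282.
So ME = 0.00929.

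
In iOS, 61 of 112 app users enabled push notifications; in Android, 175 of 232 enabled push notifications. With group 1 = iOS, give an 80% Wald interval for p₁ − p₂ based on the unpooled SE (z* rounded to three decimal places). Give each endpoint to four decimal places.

p̂₁ = 0.54464, p̂₂ = 0.75431, so the observed difference is -0.20967.
Unpooled SE = √(p̂₁(1−p̂₁)/n₁ + p̂₂(1−p̂₂)/n₂) = √(0.002214348 + 0.000798820) = 0.054892.
For 80% confidence, z* = 1.282. Margin = 1.282·0.054892 = 0.07037.
Interval: -0.20967 ± 0.07037 → (-0.2800, -0.1393).

(-0.2800, -0.1393)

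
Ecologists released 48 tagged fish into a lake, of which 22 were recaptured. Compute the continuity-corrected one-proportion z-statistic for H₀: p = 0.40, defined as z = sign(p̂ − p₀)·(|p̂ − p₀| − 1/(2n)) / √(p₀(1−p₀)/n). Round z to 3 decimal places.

Sample proportion p̂ = 22/48 = 0.45833. p̂ − p₀ = 0.058333.
Continuity correction 1/(2n) = 1/96 = 0.010417.
Corrected numerator: |0.058333| − 0.010417 = 0.047916.
Under H₀, SE = √(p₀(1−p₀)/n) = √(0.40·0.60/48) = √0.005000000 = 0.070711.
z = (+)0.047916/0.070711 = 0.678.

z = 0.678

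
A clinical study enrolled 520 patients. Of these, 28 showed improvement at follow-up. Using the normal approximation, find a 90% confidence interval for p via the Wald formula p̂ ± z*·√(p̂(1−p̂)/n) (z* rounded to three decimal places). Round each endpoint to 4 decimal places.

(0.0376, 0.0701)

The sample proportion is 28/520 = 0.05385.
SE = √(p̂(1−p̂)/n) = √(0.050947/520) = 0.009898.
The 90% critical value is z* = 1.645.
Margin = 1.645·0.009898 = 0.01628.
Interval: 0.05385 ± 0.01628 → (0.0376, 0.0701).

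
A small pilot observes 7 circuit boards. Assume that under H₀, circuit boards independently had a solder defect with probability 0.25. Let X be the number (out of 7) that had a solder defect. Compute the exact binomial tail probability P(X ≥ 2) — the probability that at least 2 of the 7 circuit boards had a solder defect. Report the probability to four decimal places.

P = 0.5551

X is binomial with n = 7 and p = 0.25.
P(X ≥ 2) = Σ_{j=2}^{7} C(7,j)·0.25^j·0.75^{7−j}.
= 0.311462 + 0.173035 + 0.057678 + 0.011536 + 0.001282 + 0.000061 = 0.5551.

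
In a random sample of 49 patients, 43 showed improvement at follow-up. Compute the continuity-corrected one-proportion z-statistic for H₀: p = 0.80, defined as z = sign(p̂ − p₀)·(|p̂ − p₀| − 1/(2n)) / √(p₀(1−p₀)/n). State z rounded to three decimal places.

The sample proportion is 43/49 = 0.87755. p̂ − p₀ = 0.077551.
1/(2n) = 0.010204.
Corrected numerator: |0.077551| − 0.010204 = 0.067347.
Null standard error: √(0.80·0.20/49) = √0.003265306 = 0.057143.
z = (+)0.067347/0.057143 = 1.179.

z = 1.179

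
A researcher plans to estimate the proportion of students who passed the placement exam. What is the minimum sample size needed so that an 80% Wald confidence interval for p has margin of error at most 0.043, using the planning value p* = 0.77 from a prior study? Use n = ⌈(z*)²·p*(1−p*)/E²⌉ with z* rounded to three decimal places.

For 80% confidence, z* = 1.282.
p*(1−p*) = 0.1771.
Required n before rounding: 1.643524 × 0.1771 / 0.043² = 157.419.
⌈157.419⌉ = 158.

n = 158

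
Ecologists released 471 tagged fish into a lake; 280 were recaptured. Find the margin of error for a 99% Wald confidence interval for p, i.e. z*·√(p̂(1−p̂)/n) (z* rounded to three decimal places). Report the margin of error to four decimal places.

p̂ = 280/471 = 0.59448.
SE = √(p̂(1−p̂)/n) = √(0.241074/471) = 0.022624.
The 99% critical value is z* = 2.576.
So ME = 0.0583.

ME = 0.0583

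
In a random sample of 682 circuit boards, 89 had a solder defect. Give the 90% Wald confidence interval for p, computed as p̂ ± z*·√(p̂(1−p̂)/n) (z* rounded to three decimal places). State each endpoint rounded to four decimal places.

With x = 89 successes in n = 682, p̂ = 0.13050.
SE = √(p̂(1−p̂)/n) = √(0.113469/682) = 0.012899.
z* = 1.645 at the 90% level.
Margin = 1.645·0.012899 = 0.02122.
So the interval runs from 0.1093 to 0.1517.

(0.1093, 0.1517)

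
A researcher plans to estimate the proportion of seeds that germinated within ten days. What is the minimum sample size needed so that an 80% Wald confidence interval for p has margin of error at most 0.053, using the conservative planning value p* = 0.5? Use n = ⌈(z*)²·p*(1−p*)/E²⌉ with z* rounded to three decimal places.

The 80% critical value is z* = 1.282.
p*(1−p*) = 0.2500.
(z*)²·p*(1−p*)/E² = 1.643524·0.2500/0.002809 = 146.273.
⌈146.273⌉ = 147.

n = 147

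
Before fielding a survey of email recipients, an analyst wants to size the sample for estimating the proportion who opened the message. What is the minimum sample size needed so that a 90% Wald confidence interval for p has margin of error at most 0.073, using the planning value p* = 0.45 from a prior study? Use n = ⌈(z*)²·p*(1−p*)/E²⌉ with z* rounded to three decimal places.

n = 126

The 90% critical value is z* = 1.645.
p*(1−p*) = 0.45·0.55 = 0.2475.
Required n before rounding: 2.706025 × 0.2475 / 0.073² = 125.679.
Rounding up, n = 126.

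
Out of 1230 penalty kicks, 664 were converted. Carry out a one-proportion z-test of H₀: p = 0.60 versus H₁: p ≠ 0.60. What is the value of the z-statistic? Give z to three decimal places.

The sample proportion is 664/1230 = 0.53984.
Null standard error: √(0.60·0.40/1230) = √0.000195122 = 0.013969.
z = (p̂ − p₀)/SE = (0.53984 − 0.60)/0.013969 = -4.307.

z = -4.307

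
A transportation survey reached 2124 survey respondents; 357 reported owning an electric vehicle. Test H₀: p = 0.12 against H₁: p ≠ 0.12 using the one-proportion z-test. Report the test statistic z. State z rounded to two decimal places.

The sample proportion is 357/2124 = 0.16808.
Null standard error: √(0.12·0.88/2124) = √0.000049718 = 0.007051.
z = (0.16808 − 0.12)/0.007051 = 0.04808/0.007051 = 6.82.

z = 6.82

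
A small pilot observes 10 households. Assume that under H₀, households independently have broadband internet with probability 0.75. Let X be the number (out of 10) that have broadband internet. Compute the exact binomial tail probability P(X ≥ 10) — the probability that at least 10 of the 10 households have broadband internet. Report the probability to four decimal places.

X ~ Binomial(n=10, p=0.75).
P(X ≥ 10) = C(10,10)·0.75^10·0.25^0.
= 0.056314 = 0.0563.

P = 0.0563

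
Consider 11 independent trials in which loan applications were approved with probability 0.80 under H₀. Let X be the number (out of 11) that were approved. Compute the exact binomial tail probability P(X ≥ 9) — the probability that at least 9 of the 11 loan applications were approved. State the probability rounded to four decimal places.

X ~ Binomial(n=11, p=0.80).
P(X ≥ 9) = C(11,9)·0.80^9·0.20^2 + C(11,10)·0.80^10·0.20^1 + C(11,11)·0.80^11·0.20^0.
= 0.295279 + 0.236223 + 0.085899 = 0.6174.

P = 0.6174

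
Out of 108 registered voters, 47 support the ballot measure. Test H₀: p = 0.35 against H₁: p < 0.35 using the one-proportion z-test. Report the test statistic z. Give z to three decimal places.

z = 1.856

The sample proportion is 47/108 = 0.43519.
Under H₀, SE = √(p₀(1−p₀)/n) = √(0.35·0.65/108) = √0.002106481 = 0.045896.
z = (p̂ − p₀)/SE = (0.43519 − 0.35)/0.045896 = 1.856.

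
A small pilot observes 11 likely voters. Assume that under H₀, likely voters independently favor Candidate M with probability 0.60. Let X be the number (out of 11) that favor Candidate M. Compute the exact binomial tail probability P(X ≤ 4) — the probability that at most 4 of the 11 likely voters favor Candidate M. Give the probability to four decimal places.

P = 0.0994

X ~ Binomial(n=11, p=0.60).
P(X ≤ 4) = Σ_{j=0}^{4} C(11,j)·0.60^j·0.40^{11−j}.
= 0.000042 + 0.000692 + 0.005190 + 0.023357 + 0.070071 = 0.0994.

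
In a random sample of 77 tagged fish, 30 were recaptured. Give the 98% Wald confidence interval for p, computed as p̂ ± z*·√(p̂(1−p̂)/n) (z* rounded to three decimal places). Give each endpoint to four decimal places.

(0.2603, 0.5189)

With x = 30 successes in n = 77, p̂ = 0.38961.
SE(p̂) = √(0.38961·0.61039/77) = 0.055574.
z* = 2.326 at the 98% level.
Margin of error: 2.326 × 0.055574 = 0.12927.
CI: 0.38961 ± 0.12927 = (0.2603, 0.5189).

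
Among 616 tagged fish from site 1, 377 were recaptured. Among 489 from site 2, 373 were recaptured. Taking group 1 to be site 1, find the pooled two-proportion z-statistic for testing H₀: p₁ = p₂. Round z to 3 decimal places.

z = -5.331

Sample proportions: p̂₁ = 377/616 = 0.61201 and p̂₂ = 373/489 = 0.76278.
Pooled p̂ = (377+373)/(616+489) = 750/1105 = 0.67873.
Pooled SE = √[0.2180545·0.00366837] ≈ 0.028283.
z = (p̂₁ − p̂₂)/SE = (0.61201 − 0.76278)/0.028283 = -0.15077/0.028283 = -5.331.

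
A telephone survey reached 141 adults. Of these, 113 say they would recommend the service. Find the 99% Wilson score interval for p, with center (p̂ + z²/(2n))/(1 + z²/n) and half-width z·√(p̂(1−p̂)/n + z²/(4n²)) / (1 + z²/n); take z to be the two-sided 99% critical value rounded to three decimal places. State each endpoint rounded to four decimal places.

Here p̂ = 113/141 = 0.80142 and z = 2.576 (z² = 6.635776).
Denominator 1 + z²/n = 1 + 6.635776/141 = 1.047062.
Center = (0.80142 + 0.023531)/1.047062 = 0.78787.
Radicand: p̂(1−p̂)/n + z²/(4n²) = 0.001128702 + 0.000083444 = 0.001212146.
Half-width = 2.576·√0.001212146/1.047062 = 0.08565.
CI: 0.78787 ± 0.08565 = (0.7022, 0.8735).

(0.7022, 0.8735)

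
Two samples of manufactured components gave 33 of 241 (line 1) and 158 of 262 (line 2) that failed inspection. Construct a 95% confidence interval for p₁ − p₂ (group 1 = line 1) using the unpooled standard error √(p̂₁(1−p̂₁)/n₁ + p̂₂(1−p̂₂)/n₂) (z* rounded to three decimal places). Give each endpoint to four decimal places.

(-0.5396, -0.3927)

p̂₁ = 0.13693, p̂₂ = 0.60305, so the observed difference is -0.46612.
SE = √(0.000490373 + 0.000913664) = √0.001404037 = 0.037470.
For 95% confidence, z* = 1.960. Margin of error = 0.07344.
So the interval runs from -0.5396 to -0.3927.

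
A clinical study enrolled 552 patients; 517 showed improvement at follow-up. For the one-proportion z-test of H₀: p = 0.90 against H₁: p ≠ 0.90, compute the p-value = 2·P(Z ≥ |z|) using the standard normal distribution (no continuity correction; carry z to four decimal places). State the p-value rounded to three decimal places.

p-value = 0.004

The sample proportion is 517/552 = 0.93659.
Null standard error: √(0.90·0.10/552) = √0.000163043 = 0.012769.
Test statistic (full precision, shown to 4 dp): z = (517/552 − 0.90)/SE₀ ≈ 2.8659.
p-value = 2·P(Z ≥ |z|) with z = 2.8659 → 0.004.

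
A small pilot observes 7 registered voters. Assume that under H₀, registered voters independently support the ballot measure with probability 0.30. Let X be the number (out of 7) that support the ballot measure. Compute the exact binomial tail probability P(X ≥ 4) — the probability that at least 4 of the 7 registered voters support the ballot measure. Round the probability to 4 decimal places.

X is binomial with n = 7 and p = 0.30.
P(X ≥ 4) = C(7,4)·0.30^4·0.70^3 + C(7,5)·0.30^5·0.70^2 + C(7,6)·0.30^6·0.70^1 + C(7,7)·0.30^7·0.70^0.
= 0.097240 + 0.025005 + 0.003572 + 0.000219 = 0.1260.

P = 0.1260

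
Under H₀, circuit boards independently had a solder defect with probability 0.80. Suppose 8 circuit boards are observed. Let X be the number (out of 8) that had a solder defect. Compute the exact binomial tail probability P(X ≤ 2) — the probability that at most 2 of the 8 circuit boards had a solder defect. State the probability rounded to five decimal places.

P = 0.00123

X ~ Binomial(n=8, p=0.80).
P(X ≤ 2) = C(8,0)·0.80^0·0.20^8 + C(8,1)·0.80^1·0.20^7 + C(8,2)·0.80^2·0.20^6.
= 0.000003 + 0.000082 + 0.001147 = 0.00123.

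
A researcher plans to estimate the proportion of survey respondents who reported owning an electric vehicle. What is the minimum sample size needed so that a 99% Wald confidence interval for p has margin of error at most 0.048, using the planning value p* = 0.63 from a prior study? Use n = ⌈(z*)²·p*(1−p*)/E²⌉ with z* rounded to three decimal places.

z* = 2.576 at the 99% level.
p*(1−p*) = 0.63·0.37 = 0.2331.
(z*)²·p*(1−p*)/E² = 6.635776·0.2331/0.002304 = 671.354.
Rounding up, n = 672.

n = 672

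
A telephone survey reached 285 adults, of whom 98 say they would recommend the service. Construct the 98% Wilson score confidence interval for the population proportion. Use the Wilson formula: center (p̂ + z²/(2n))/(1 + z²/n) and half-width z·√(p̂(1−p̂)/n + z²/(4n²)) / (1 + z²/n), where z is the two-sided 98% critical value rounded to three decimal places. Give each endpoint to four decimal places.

(0.2819, 0.4117)

p̂ = 98/285 = 0.34386; z = 2.326, so z² = 5.410276.
1 + z²/n = 1.018983.
Center = (0.34386 + 0.009492)/1.018983 = 0.34677.
Radicand: p̂(1−p̂)/n + z²/(4n²) = 0.000791650 + 0.000016652 = 0.000808302.
Half-width = 2.326·√0.000808302/1.018983 = 0.06490.
CI: 0.34677 ± 0.06490 = (0.2819, 0.4117).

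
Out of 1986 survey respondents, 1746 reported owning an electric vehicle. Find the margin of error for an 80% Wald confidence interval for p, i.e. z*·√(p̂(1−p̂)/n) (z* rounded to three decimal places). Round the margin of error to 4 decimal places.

Sample proportion p̂ = 1746/1986 = 0.87915.
SE = √(p̂(1−p̂)/n) = √(0.106242/1986) = 0.007314.
z* = 1.282 at the 80% level.
Margin of error = z*·SE = 1.282 × 0.007314 = 0.0094.

ME = 0.0094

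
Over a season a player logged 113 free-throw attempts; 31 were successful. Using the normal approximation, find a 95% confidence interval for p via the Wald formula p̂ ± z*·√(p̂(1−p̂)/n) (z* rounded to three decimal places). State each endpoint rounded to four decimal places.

(0.1921, 0.3566)

With x = 31 successes in n = 113, p̂ = 0.27434.
SE = √(p̂(1−p̂)/n) = √(0.199076/113) = 0.041973.
z* = 1.960 at the 95% level.
Margin = 1.960·0.041973 = 0.08227.
CI: 0.27434 ± 0.08227 = (0.1921, 0.3566).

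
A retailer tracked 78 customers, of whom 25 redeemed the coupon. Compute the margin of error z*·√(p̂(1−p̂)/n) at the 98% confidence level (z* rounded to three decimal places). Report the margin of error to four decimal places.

ME = 0.1229

The sample proportion is 25/78 = 0.32051.
Standard error of p̂: √(0.217784/78) = √0.002792107 = 0.052840.
The 98% critical value is z* = 2.326.
ME = 2.326·0.052840 = 0.1229.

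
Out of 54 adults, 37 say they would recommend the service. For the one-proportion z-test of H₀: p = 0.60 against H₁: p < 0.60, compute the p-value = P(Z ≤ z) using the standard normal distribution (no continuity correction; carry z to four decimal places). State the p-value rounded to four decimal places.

p-value = 0.8993

p̂ = 37/54 = 0.68519.
Null standard error: √(0.60·0.40/54) = √0.004444444 = 0.066667.
z = (p̂ − p₀)/SE = (37/54 − 0.60)/0.066667 ≈ 1.2778.
p-value = P(Z ≤ z) with z = 1.2778 → 0.8993.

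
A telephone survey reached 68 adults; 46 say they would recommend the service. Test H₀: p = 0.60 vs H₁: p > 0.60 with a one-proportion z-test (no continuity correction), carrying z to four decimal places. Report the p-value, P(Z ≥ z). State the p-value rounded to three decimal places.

p-value = 0.099

The sample proportion is 46/68 = 0.67647.
SE₀ = √(0.60·0.40/68) = 0.059409.
z = (p̂ − p₀)/SE = (46/68 − 0.60)/0.059409 ≈ 1.2872.
From the standard normal, P(Z ≥ z) = 0.099.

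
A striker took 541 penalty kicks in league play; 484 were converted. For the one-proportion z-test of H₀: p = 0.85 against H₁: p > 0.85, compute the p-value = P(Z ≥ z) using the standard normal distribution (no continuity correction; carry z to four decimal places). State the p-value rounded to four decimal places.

With x = 484 successes in n = 541, p̂ = 0.89464.
Null standard error: √(0.85·0.15/541) = √0.000235675 = 0.015352.
Test statistic (full precision, shown to 4 dp): z = (484/541 − 0.85)/SE₀ ≈ 2.9078.
p-value = P(Z ≥ z) with z = 2.9078 → 0.0018.

p-value = 0.0018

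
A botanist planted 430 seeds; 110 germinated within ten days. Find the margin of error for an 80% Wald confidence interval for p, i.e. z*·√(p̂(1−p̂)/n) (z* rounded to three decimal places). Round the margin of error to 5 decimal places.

ME = 0.02697

The sample proportion is 110/430 = 0.25581.
Standard error of p̂: √(0.190373/430) = √0.000442728 = 0.021041.
z* = 1.282 at the 80% level.
ME = 1.282·0.021041 = 0.02697.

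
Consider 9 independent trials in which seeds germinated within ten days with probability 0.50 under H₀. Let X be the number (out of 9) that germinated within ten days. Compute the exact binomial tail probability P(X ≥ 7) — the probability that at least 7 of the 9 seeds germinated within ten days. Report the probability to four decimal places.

X ~ Binomial(n=9, p=0.50).
P(X ≥ 7) = C(9,7)·0.50^7·0.50^2 + C(9,8)·0.50^8·0.50^1 + C(9,9)·0.50^9·0.50^0.
= 0.070312 + 0.017578 + 0.001953 = 0.0898.

P = 0.0898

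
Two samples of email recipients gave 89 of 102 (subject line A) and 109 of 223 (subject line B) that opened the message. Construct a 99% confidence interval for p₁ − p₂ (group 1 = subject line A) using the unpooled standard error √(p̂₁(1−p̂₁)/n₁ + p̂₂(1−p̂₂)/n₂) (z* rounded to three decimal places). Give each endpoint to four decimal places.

(0.2626, 0.5049)

p̂₁ = 89/102 = 0.87255, p̂₂ = 109/223 = 0.48879; p̂₁ − p̂₂ = 0.38376.
Unpooled SE = √(p̂₁(1−p̂₁)/n₁ + p̂₂(1−p̂₂)/n₂) = √(0.001090267 + 0.001120513) = 0.047019.
For 99% confidence, z* = 2.576. Margin = 2.576·0.047019 = 0.12112.
So the interval runs from 0.2626 to 0.5049.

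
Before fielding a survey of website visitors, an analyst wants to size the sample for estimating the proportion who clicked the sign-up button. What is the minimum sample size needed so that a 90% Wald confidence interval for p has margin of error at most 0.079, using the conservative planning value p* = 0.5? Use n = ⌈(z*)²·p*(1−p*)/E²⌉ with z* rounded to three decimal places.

n = 109

The 90% critical value is z* = 1.645.
p*(1−p*) = 0.2500.
(z*)²·p*(1−p*)/E² = 2.706025·0.2500/0.006241 = 108.397.
⌈108.397⌉ = 109.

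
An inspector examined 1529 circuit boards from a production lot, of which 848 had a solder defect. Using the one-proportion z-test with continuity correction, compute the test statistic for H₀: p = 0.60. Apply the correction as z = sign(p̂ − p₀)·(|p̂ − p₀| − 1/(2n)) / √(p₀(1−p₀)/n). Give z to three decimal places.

The sample proportion is 848/1529 = 0.55461. p̂ − p₀ = -0.045389.
Continuity correction 1/(2n) = 1/3058 = 0.000327.
Corrected numerator: |-0.045389| − 0.000327 = 0.045062.
SE₀ = √(0.60·0.40/1529) = 0.012529.
z = (−)0.045062/0.012529 = -3.597.

z = -3.597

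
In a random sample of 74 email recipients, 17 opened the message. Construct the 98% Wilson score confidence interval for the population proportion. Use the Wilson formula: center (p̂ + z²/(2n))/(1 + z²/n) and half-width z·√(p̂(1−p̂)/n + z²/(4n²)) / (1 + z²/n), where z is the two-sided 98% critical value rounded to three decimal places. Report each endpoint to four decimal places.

Here p̂ = 17/74 = 0.22973 and z = 2.326 (z² = 5.410276).
1 + z²/n = 1.073112.
Center = (0.22973 + 0.036556)/1.073112 = 0.24814.
Radicand: p̂(1−p̂)/n + z²/(4n²) = 0.002391270 + 0.000246999 = 0.002638269.
Half-width = z·√(radicand)/denom = 2.326·0.051364/1.073112 = 0.11133.
So the interval runs from 0.1368 to 0.3595.

(0.1368, 0.3595)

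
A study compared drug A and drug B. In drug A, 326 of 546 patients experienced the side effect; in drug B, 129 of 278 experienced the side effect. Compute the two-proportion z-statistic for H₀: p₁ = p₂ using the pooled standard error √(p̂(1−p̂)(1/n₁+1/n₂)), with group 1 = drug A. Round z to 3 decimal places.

Sample proportions: p̂₁ = 326/546 = 0.59707 and p̂₂ = 129/278 = 0.46403.
Pooling: p̂ = 455/824 = 0.55218.
SE = √[p̂(1−p̂)(1/n₁+1/n₂)] = √[0.55218·0.44782·(1/546+1/278)] ≈ 0.036638.
z = 0.13304/0.036638 = 3.631.

z = 3.631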